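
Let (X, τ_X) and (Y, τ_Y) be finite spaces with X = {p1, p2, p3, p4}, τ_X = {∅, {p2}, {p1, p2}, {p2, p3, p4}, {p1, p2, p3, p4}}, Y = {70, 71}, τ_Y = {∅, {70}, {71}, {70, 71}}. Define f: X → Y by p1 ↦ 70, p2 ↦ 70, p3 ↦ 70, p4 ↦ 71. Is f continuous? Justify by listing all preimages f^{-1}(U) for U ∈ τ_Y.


f is NOT continuous.

Compute f^{-1}(U) for each U ∈ τ_Y:
  U = ∅: f^{-1}(U) = ∅ ∈ τ_X ✓.
  U = {70}: f^{-1}(U) = {p1, p2, p3} ∉ τ_X ✗.
  U = {71}: f^{-1}(U) = {p4} ∉ τ_X ✗.
  U = {70, 71}: f^{-1}(U) = {p1, p2, p3, p4} ∈ τ_X ✓.
Found U = {70} with f^{-1}(U) = {p1, p2, p3} not in τ_X. Therefore f is NOT continuous.


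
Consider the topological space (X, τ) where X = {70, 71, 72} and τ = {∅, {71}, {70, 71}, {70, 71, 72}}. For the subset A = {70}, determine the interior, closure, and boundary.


int(A) = ∅, cl(A) = {70, 72}, ∂A = {70, 72}.

Closed sets in (X, τ) are complements of opens:
  closed(X, τ) = {∅, {72}, {70, 72}, {70, 71, 72}}.
int(A) = ⋃ {U ∈ τ : U ⊆ A}. Opens contained in A: ∅.
Taking the union of these: int(A) = ∅.
cl(A) = ⋂ {C closed : A ⊆ C}. Closed sets containing A: {70, 72}, {70, 71, 72}.
Intersecting these: cl(A) = {70, 72}.
∂A = cl(A) ∖ int(A) = {70, 72} ∖ ∅ = {70, 72}.


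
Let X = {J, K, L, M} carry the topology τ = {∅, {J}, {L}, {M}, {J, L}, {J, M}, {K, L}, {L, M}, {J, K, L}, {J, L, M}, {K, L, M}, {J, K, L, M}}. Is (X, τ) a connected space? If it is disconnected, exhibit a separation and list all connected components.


(X, τ) is disconnected; components = [{J}, {M}, {K, L}].

Find clopen sets (U ∈ τ with X ∖ U ∈ τ):
  U = ∅, X ∖ U = {J, K, L, M} — both open, so U is clopen.
  U = {J}, X ∖ U = {K, L, M} — both open, so U is clopen.
  U = {M}, X ∖ U = {J, K, L} — both open, so U is clopen.
  U = {J, M}, X ∖ U = {K, L} — both open, so U is clopen.
  U = {K, L}, X ∖ U = {J, M} — both open, so U is clopen.
  U = {J, K, L}, X ∖ U = {M} — both open, so U is clopen.
  U = {K, L, M}, X ∖ U = {J} — both open, so U is clopen.
  U = {J, K, L, M}, X ∖ U = ∅ — both open, so U is clopen.
Nontrivial clopen(s) exist: e.g. {K, L, M}. So (X, τ) is disconnected.
Compute connected components by grouping points that agree on all clopens:
  component: {J}
  component: {M}
  component: {K, L}


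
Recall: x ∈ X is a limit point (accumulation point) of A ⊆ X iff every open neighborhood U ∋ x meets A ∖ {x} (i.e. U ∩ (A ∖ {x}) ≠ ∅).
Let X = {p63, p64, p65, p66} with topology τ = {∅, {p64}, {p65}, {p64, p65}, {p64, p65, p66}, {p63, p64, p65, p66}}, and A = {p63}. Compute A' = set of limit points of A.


A' = ∅

For each x ∈ X, list the open sets U ∈ τ with x ∈ U, then check whether U ∩ (A ∖ {x}) ≠ ∅ for every such U.
  x = p63: open {p63, p64, p65, p66} ∋ x has {p63, p64, p65, p66} ∩ (A ∖ {p63}) = ∅, so x is NOT a limit point.
  x = p64: open {p64} ∋ x has {p64} ∩ (A ∖ {p64}) = ∅, so x is NOT a limit point.
  x = p65: open {p65} ∋ x has {p65} ∩ (A ∖ {p65}) = ∅, so x is NOT a limit point.
  x = p66: open {p64, p65, p66} ∋ x has {p64, p65, p66} ∩ (A ∖ {p66}) = ∅, so x is NOT a limit point.
Collecting: A' = ∅.


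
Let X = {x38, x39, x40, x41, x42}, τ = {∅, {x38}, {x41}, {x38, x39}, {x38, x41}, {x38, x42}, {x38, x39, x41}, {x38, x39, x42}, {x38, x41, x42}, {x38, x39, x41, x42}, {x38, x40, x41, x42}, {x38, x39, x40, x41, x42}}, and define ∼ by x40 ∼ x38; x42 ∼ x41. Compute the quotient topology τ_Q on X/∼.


X/∼ = {[x38=x40], [x39], [x41=x42]}; |τ_Q| = 3.

Equivalence classes: [x38=x40], [x39], [x41=x42].
Quotient map π: X → X/∼ sends x38 ↦ [x38=x40], x39 ↦ [x39], x40 ↦ [x38=x40], x41 ↦ [x41=x42], x42 ↦ [x41=x42].
For each subset V ⊆ X/∼, compute π^{-1}(V) ⊆ X and check whether π^{-1}(V) ∈ τ. V is open in τ_Q iff π^{-1}(V) ∈ τ.
  V = {}: π^{-1}(V) = ∅ ∈ τ ✓.
  V = {[x38=x40]}: π^{-1}(V) = {x38, x40} ∉ τ ✗.
  V = {[x39]}: π^{-1}(V) = {x39} ∉ τ ✗.
  V = {[x38=x40], [x39]}: π^{-1}(V) = {x38, x39, x40} ∉ τ ✗.
  V = {[x41=x42]}: π^{-1}(V) = {x41, x42} ∉ τ ✗.
  V = {[x38=x40], [x41=x42]}: π^{-1}(V) = {x38, x40, x41, x42} ∈ τ ✓.
  V = {[x39], [x41=x42]}: π^{-1}(V) = {x39, x41, x42} ∉ τ ✗.
  V = {[x38=x40], [x39], [x41=x42]}: π^{-1}(V) = {x38, x39, x40, x41, x42} ∈ τ ✓.
Open sets in the quotient: τ_Q = {{}, {[x38=x40], [x41=x42]}, {[x38=x40], [x39], [x41=x42]}} (3 elements).


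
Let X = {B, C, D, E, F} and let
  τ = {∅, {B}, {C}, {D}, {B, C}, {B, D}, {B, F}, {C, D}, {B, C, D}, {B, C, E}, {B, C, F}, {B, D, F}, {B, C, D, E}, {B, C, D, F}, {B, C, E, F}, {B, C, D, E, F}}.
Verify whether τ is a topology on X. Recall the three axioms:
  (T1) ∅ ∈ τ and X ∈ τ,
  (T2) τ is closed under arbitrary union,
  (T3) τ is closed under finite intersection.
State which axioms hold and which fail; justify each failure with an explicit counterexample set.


τ IS a topology on X.

Axiom (T1): ∅ ∈ τ? Yes; X ∈ τ? Yes.
Axiom (T2/T3): check pairwise unions and intersections of members of τ.
All pairwise intersections and unions checked — each lies in τ. Therefore τ satisfies (T1), (T2), (T3): it IS a topology on X.


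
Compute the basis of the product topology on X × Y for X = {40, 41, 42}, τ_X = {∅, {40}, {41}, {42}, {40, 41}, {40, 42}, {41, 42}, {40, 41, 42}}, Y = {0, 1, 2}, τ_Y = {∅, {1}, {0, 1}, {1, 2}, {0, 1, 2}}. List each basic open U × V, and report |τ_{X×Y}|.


Basis B = {∅ × ∅, {40} × {1}, {41} × {1}, {42} × {1}, {40} × {0, 1}, {40} × {1, 2}, {40, 41} × {1}, {40, 42} × {1}, {41} × {0, 1}, {41} × {1, 2}, {41, 42} × {1}, {42} × {0, 1}, {42} × {1, 2}, {40} × {0, 1, 2}, {40, 41, 42} × {1}, {41} × {0, 1, 2}, {42} × {0, 1, 2}, {40, 41} × {0, 1}, {40, 42} × {0, 1}, {40, 41} × {1, 2}, {40, 42} × {1, 2}, {41, 42} × {0, 1}, {41, 42} × {1, 2}, {40, 41} × {0, 1, 2}, {40, 42} × {0, 1, 2}, {40, 41, 42} × {0, 1}, {40, 41, 42} × {1, 2}, {41, 42} × {0, 1, 2}, {40, 41, 42} × {0, 1, 2}}; |τ_{X×Y}| = 125.

Enumerate products U × V with U ∈ τ_X, V ∈ τ_Y (deduplicated):
  ∅ × ∅ = {} (∅)
  {40} × {1} = {(40,1)}
  {41} × {1} = {(41,1)}
  {42} × {1} = {(42,1)}
  {40} × {0, 1} = {(40,0), (40,1)}
  {40} × {1, 2} = {(40,1), (40,2)}
  {40, 41} × {1} = {(40,1), (41,1)}
  {40, 42} × {1} = {(40,1), (42,1)}
  {41} × {0, 1} = {(41,0), (41,1)}
  {41} × {1, 2} = {(41,1), (41,2)}
  {41, 42} × {1} = {(41,1), (42,1)}
  {42} × {0, 1} = {(42,0), (42,1)}
  {42} × {1, 2} = {(42,1), (42,2)}
  {40} × {0, 1, 2} = {(40,0), (40,1), (40,2)}
  {40, 41, 42} × {1} = {(40,1), (41,1), (42,1)}
  {41} × {0, 1, 2} = {(41,0), (41,1), (41,2)}
  {42} × {0, 1, 2} = {(42,0), (42,1), (42,2)}
  {40, 41} × {0, 1} = {(40,0), (40,1), (41,0), (41,1)}
  {40, 42} × {0, 1} = {(40,0), (40,1), (42,0), (42,1)}
  {40, 41} × {1, 2} = {(40,1), (40,2), (41,1), (41,2)}
  {40, 42} × {1, 2} = {(40,1), (40,2), (42,1), (42,2)}
  {41, 42} × {0, 1} = {(41,0), (41,1), (42,0), (42,1)}
  {41, 42} × {1, 2} = {(41,1), (41,2), (42,1), (42,2)}
  {40, 41} × {0, 1, 2} = {(40,0), (40,1), (40,2), (41,0), (41,1), (41,2)}
  {40, 42} × {0, 1, 2} = {(40,0), (40,1), (40,2), (42,0), (42,1), (42,2)}
  {40, 41, 42} × {0, 1} = {(40,0), (40,1), (41,0), (41,1), (42,0), (42,1)}
  {40, 41, 42} × {1, 2} = {(40,1), (40,2), (41,1), (41,2), (42,1), (42,2)}
  {41, 42} × {0, 1, 2} = {(41,0), (41,1), (41,2), (42,0), (42,1), (42,2)}
  {40, 41, 42} × {0, 1, 2} = {(40,0), (40,1), (40,2), (41,0), (41,1), (41,2), (42,0), (42,1), (42,2)}
These 29 distinct sets form the basis B.
Close under arbitrary unions to get τ_{X×Y}; counting gives |τ_{X×Y}| = 125.


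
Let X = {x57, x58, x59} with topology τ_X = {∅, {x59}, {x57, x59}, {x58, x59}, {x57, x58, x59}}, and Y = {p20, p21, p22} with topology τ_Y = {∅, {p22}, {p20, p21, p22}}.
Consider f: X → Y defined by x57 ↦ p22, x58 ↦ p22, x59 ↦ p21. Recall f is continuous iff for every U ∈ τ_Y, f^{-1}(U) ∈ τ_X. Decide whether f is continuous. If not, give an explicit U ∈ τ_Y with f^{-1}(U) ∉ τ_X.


f is NOT continuous.

Compute f^{-1}(U) for each U ∈ τ_Y:
  U = ∅: f^{-1}(U) = ∅ ∈ τ_X ✓.
  U = {p22}: f^{-1}(U) = {x57, x58} ∉ τ_X ✗.
  U = {p20, p21, p22}: f^{-1}(U) = {x57, x58, x59} ∈ τ_X ✓.
Found U = {p22} with f^{-1}(U) = {x57, x58} not in τ_X. Therefore f is NOT continuous.


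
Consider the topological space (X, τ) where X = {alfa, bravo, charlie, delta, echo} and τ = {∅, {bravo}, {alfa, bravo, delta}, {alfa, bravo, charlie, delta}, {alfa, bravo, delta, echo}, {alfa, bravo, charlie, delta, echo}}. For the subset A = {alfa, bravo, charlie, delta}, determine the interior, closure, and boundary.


int(A) = {alfa, bravo, charlie, delta}, cl(A) = {alfa, bravo, charlie, delta, echo}, ∂A = {echo}.

Closed sets in (X, τ) are complements of opens:
  closed(X, τ) = {∅, {charlie}, {echo}, {charlie, echo}, {alfa, charlie, delta, echo}, {alfa, bravo, charlie, delta, echo}}.
int(A) = ⋃ {U ∈ τ : U ⊆ A}. Opens contained in A: ∅, {bravo}, {alfa, bravo, delta}, {alfa, bravo, charlie, delta}.
Taking the union of these: int(A) = {alfa, bravo, charlie, delta}.
cl(A) = ⋂ {C closed : A ⊆ C}. Closed sets containing A: {alfa, bravo, charlie, delta, echo}.
Intersecting these: cl(A) = {alfa, bravo, charlie, delta, echo}.
∂A = cl(A) ∖ int(A) = {alfa, bravo, charlie, delta, echo} ∖ {alfa, bravo, charlie, delta} = {echo}.


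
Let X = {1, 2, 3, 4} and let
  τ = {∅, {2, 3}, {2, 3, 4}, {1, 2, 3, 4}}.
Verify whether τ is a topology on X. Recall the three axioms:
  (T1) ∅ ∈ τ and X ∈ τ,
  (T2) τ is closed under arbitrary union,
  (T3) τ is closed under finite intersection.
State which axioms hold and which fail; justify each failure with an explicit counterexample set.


τ IS a topology on X.

Axiom (T1): ∅ ∈ τ? Yes; X ∈ τ? Yes.
Axiom (T2/T3): check pairwise unions and intersections of members of τ.
All pairwise intersections and unions checked — each lies in τ. Therefore τ satisfies (T1), (T2), (T3): it IS a topology on X.


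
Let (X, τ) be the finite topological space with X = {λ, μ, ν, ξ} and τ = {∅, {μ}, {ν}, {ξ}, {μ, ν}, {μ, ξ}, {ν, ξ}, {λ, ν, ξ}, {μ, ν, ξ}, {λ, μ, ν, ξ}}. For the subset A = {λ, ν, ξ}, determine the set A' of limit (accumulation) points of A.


A' = {λ}

For each x ∈ X, list the open sets U ∈ τ with x ∈ U, then check whether U ∩ (A ∖ {x}) ≠ ∅ for every such U.
  x = λ: opens ∋ x are {λ, ν, ξ}, {λ, μ, ν, ξ}; each meets A ∖ {λ}, so x IS a limit point.
  x = μ: open {μ} ∋ x has {μ} ∩ (A ∖ {μ}) = ∅, so x is NOT a limit point.
  x = ν: open {ν} ∋ x has {ν} ∩ (A ∖ {ν}) = ∅, so x is NOT a limit point.
  x = ξ: open {ξ} ∋ x has {ξ} ∩ (A ∖ {ξ}) = ∅, so x is NOT a limit point.
Collecting: A' = {λ}.


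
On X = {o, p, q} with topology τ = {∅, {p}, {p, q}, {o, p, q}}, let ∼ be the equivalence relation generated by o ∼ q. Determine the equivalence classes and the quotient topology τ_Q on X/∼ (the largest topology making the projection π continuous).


X/∼ = {[o=q], [p]}; |τ_Q| = 3.

Equivalence classes: [o=q], [p].
Quotient map π: X → X/∼ sends o ↦ [o=q], p ↦ [p], q ↦ [o=q].
For each subset V ⊆ X/∼, compute π^{-1}(V) ⊆ X and check whether π^{-1}(V) ∈ τ. V is open in τ_Q iff π^{-1}(V) ∈ τ.
  V = {}: π^{-1}(V) = ∅ ∈ τ ✓.
  V = {[o=q]}: π^{-1}(V) = {o, q} ∉ τ ✗.
  V = {[p]}: π^{-1}(V) = {p} ∈ τ ✓.
  V = {[o=q], [p]}: π^{-1}(V) = {o, p, q} ∈ τ ✓.
Open sets in the quotient: τ_Q = {{}, {[p]}, {[o=q], [p]}} (3 elements).


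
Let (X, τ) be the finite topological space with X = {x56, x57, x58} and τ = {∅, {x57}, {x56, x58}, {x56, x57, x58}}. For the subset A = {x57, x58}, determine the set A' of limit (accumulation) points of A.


A' = {x56}

For each x ∈ X, list the open sets U ∈ τ with x ∈ U, then check whether U ∩ (A ∖ {x}) ≠ ∅ for every such U.
  x = x56: opens ∋ x are {x56, x58}, {x56, x57, x58}; each meets A ∖ {x56}, so x IS a limit point.
  x = x57: open {x57} ∋ x has {x57} ∩ (A ∖ {x57}) = ∅, so x is NOT a limit point.
  x = x58: open {x56, x58} ∋ x has {x56, x58} ∩ (A ∖ {x58}) = ∅, so x is NOT a limit point.
Collecting: A' = {x56}.


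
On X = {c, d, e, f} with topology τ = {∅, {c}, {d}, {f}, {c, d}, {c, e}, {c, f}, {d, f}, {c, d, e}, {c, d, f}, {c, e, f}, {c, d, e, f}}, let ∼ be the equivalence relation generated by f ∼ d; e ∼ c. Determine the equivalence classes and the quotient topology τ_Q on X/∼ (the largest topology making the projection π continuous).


X/∼ = {[c=e], [d=f]}; |τ_Q| = 4.

Equivalence classes: [c=e], [d=f].
Quotient map π: X → X/∼ sends c ↦ [c=e], d ↦ [d=f], e ↦ [c=e], f ↦ [d=f].
For each subset V ⊆ X/∼, compute π^{-1}(V) ⊆ X and check whether π^{-1}(V) ∈ τ. V is open in τ_Q iff π^{-1}(V) ∈ τ.
  V = {}: π^{-1}(V) = ∅ ∈ τ ✓.
  V = {[c=e]}: π^{-1}(V) = {c, e} ∈ τ ✓.
  V = {[d=f]}: π^{-1}(V) = {d, f} ∈ τ ✓.
  V = {[c=e], [d=f]}: π^{-1}(V) = {c, d, e, f} ∈ τ ✓.
Open sets in the quotient: τ_Q = {{}, {[c=e]}, {[d=f]}, {[c=e], [d=f]}} (4 elements).


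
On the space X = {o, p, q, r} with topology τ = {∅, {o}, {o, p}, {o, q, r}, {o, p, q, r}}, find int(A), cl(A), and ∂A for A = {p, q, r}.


int(A) = ∅, cl(A) = {p, q, r}, ∂A = {p, q, r}.

Closed sets in (X, τ) are complements of opens:
  closed(X, τ) = {∅, {p}, {q, r}, {p, q, r}, {o, p, q, r}}.
int(A) = ⋃ {U ∈ τ : U ⊆ A}. Opens contained in A: ∅.
Taking the union of these: int(A) = ∅.
cl(A) = ⋂ {C closed : A ⊆ C}. Closed sets containing A: {p, q, r}, {o, p, q, r}.
Intersecting these: cl(A) = {p, q, r}.
∂A = cl(A) ∖ int(A) = {p, q, r} ∖ ∅ = {p, q, r}.


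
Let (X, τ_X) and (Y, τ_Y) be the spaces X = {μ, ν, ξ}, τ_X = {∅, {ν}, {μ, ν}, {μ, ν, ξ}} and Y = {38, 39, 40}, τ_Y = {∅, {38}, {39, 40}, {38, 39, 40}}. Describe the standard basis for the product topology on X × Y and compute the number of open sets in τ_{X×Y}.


Basis B = {∅ × ∅, {ν} × {38}, {μ, ν} × {38}, {ν} × {39, 40}, {μ, ν, ξ} × {38}, {ν} × {38, 39, 40}, {μ, ν} × {39, 40}, {μ, ν} × {38, 39, 40}, {μ, ν, ξ} × {39, 40}, {μ, ν, ξ} × {38, 39, 40}}; |τ_{X×Y}| = 16.

Enumerate products U × V with U ∈ τ_X, V ∈ τ_Y (deduplicated):
  ∅ × ∅ = {} (∅)
  {ν} × {38} = {(ν,38)}
  {μ, ν} × {38} = {(μ,38), (ν,38)}
  {ν} × {39, 40} = {(ν,39), (ν,40)}
  {μ, ν, ξ} × {38} = {(μ,38), (ν,38), (ξ,38)}
  {ν} × {38, 39, 40} = {(ν,38), (ν,39), (ν,40)}
  {μ, ν} × {39, 40} = {(μ,39), (μ,40), (ν,39), (ν,40)}
  {μ, ν} × {38, 39, 40} = {(μ,38), (μ,39), (μ,40), (ν,38), (ν,39), (ν,40)}
  {μ, ν, ξ} × {39, 40} = {(μ,39), (μ,40), (ν,39), (ν,40), (ξ,39), (ξ,40)}
  {μ, ν, ξ} × {38, 39, 40} = {(μ,38), (μ,39), (μ,40), (ν,38), (ν,39), (ν,40), (ξ,38), (ξ,39), (ξ,40)}
These 10 distinct sets form the basis B.
Close under arbitrary unions to get τ_{X×Y}; counting gives |τ_{X×Y}| = 16.


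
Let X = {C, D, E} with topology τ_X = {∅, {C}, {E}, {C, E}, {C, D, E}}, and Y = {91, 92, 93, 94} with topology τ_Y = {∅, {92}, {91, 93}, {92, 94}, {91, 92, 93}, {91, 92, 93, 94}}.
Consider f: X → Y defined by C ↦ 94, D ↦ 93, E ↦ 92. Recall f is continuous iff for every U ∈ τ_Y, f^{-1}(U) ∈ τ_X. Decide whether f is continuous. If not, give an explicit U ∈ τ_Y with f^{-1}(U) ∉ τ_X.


f is NOT continuous.

Compute f^{-1}(U) for each U ∈ τ_Y:
  U = ∅: f^{-1}(U) = ∅ ∈ τ_X ✓.
  U = {92}: f^{-1}(U) = {E} ∈ τ_X ✓.
  U = {91, 93}: f^{-1}(U) = {D} ∉ τ_X ✗.
  U = {92, 94}: f^{-1}(U) = {C, E} ∈ τ_X ✓.
  U = {91, 92, 93}: f^{-1}(U) = {D, E} ∉ τ_X ✗.
  U = {91, 92, 93, 94}: f^{-1}(U) = {C, D, E} ∈ τ_X ✓.
Found U = {91, 93} with f^{-1}(U) = {D} not in τ_X. Therefore f is NOT continuous.


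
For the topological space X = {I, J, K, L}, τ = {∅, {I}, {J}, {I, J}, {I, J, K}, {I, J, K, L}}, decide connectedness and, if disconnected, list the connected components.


(X, τ) is connected.

Find clopen sets (U ∈ τ with X ∖ U ∈ τ):
  U = ∅, X ∖ U = {I, J, K, L} — both open, so U is clopen.
  U = {I, J, K, L}, X ∖ U = ∅ — both open, so U is clopen.
Only trivial clopens (∅ and X) exist, so (X, τ) is connected.
Compute connected components by grouping points that agree on all clopens:
  component: {I, J, K, L}


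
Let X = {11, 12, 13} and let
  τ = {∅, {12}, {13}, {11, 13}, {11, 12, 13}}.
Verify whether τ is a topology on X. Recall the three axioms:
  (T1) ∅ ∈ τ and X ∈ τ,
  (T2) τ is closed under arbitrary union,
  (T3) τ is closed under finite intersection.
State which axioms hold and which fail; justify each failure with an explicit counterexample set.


τ is NOT a topology on X.

Axiom (T1): ∅ ∈ τ? Yes; X ∈ τ? Yes.
Axiom (T2/T3): check pairwise unions and intersections of members of τ.
Counterexample for (T2): {12} ∪ {13} = {12, 13} ∉ τ. Therefore τ is NOT a topology.


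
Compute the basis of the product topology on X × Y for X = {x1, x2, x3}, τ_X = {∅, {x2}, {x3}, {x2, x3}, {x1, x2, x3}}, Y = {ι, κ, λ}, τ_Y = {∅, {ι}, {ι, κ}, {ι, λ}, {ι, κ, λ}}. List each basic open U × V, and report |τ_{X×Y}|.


Basis B = {∅ × ∅, {x2} × {ι}, {x3} × {ι}, {x2} × {ι, κ}, {x2} × {ι, λ}, {x2, x3} × {ι}, {x3} × {ι, κ}, {x3} × {ι, λ}, {x1, x2, x3} × {ι}, {x2} × {ι, κ, λ}, {x3} × {ι, κ, λ}, {x2, x3} × {ι, κ}, {x2, x3} × {ι, λ}, {x1, x2, x3} × {ι, κ}, {x1, x2, x3} × {ι, λ}, {x2, x3} × {ι, κ, λ}, {x1, x2, x3} × {ι, κ, λ}}; |τ_{X×Y}| = 50.

Enumerate products U × V with U ∈ τ_X, V ∈ τ_Y (deduplicated):
  ∅ × ∅ = {} (∅)
  {x2} × {ι} = {(x2,ι)}
  {x3} × {ι} = {(x3,ι)}
  {x2} × {ι, κ} = {(x2,ι), (x2,κ)}
  {x2} × {ι, λ} = {(x2,ι), (x2,λ)}
  {x2, x3} × {ι} = {(x2,ι), (x3,ι)}
  {x3} × {ι, κ} = {(x3,ι), (x3,κ)}
  {x3} × {ι, λ} = {(x3,ι), (x3,λ)}
  {x1, x2, x3} × {ι} = {(x1,ι), (x2,ι), (x3,ι)}
  {x2} × {ι, κ, λ} = {(x2,ι), (x2,κ), (x2,λ)}
  {x3} × {ι, κ, λ} = {(x3,ι), (x3,κ), (x3,λ)}
  {x2, x3} × {ι, κ} = {(x2,ι), (x2,κ), (x3,ι), (x3,κ)}
  {x2, x3} × {ι, λ} = {(x2,ι), (x2,λ), (x3,ι), (x3,λ)}
  {x1, x2, x3} × {ι, κ} = {(x1,ι), (x1,κ), (x2,ι), (x2,κ), (x3,ι), (x3,κ)}
  {x1, x2, x3} × {ι, λ} = {(x1,ι), (x1,λ), (x2,ι), (x2,λ), (x3,ι), (x3,λ)}
  {x2, x3} × {ι, κ, λ} = {(x2,ι), (x2,κ), (x2,λ), (x3,ι), (x3,κ), (x3,λ)}
  {x1, x2, x3} × {ι, κ, λ} = {(x1,ι), (x1,κ), (x1,λ), (x2,ι), (x2,κ), (x2,λ), (x3,ι), (x3,κ), (x3,λ)}
These 17 distinct sets form the basis B.
Close under arbitrary unions to get τ_{X×Y}; counting gives |τ_{X×Y}| = 50.


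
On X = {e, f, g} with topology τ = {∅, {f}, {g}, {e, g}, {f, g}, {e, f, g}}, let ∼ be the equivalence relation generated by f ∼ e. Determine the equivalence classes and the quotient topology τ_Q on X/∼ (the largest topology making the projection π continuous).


X/∼ = {[e=f], [g]}; |τ_Q| = 3.

Equivalence classes: [e=f], [g].
Quotient map π: X → X/∼ sends e ↦ [e=f], f ↦ [e=f], g ↦ [g].
For each subset V ⊆ X/∼, compute π^{-1}(V) ⊆ X and check whether π^{-1}(V) ∈ τ. V is open in τ_Q iff π^{-1}(V) ∈ τ.
  V = {}: π^{-1}(V) = ∅ ∈ τ ✓.
  V = {[e=f]}: π^{-1}(V) = {e, f} ∉ τ ✗.
  V = {[g]}: π^{-1}(V) = {g} ∈ τ ✓.
  V = {[e=f], [g]}: π^{-1}(V) = {e, f, g} ∈ τ ✓.
Open sets in the quotient: τ_Q = {{}, {[g]}, {[e=f], [g]}} (3 elements).


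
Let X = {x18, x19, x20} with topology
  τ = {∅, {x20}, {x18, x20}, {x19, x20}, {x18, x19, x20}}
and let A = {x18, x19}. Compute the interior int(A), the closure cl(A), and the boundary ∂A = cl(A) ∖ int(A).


int(A) = ∅, cl(A) = {x18, x19}, ∂A = {x18, x19}.

Closed sets in (X, τ) are complements of opens:
  closed(X, τ) = {∅, {x18}, {x19}, {x18, x19}, {x18, x19, x20}}.
int(A) = ⋃ {U ∈ τ : U ⊆ A}. Opens contained in A: ∅.
Taking the union of these: int(A) = ∅.
cl(A) = ⋂ {C closed : A ⊆ C}. Closed sets containing A: {x18, x19}, {x18, x19, x20}.
Intersecting these: cl(A) = {x18, x19}.
∂A = cl(A) ∖ int(A) = {x18, x19} ∖ ∅ = {x18, x19}.


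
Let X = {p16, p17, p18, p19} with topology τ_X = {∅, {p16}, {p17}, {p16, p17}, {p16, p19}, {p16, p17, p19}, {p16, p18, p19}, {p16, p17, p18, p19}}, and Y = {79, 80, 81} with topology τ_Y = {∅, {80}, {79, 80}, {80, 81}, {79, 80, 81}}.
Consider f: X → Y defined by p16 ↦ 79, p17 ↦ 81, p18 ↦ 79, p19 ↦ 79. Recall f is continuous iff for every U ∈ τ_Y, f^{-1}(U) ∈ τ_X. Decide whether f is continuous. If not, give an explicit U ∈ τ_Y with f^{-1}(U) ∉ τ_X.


f IS continuous.

Compute f^{-1}(U) for each U ∈ τ_Y:
  U = ∅: f^{-1}(U) = ∅ ∈ τ_X ✓.
  U = {80}: f^{-1}(U) = ∅ ∈ τ_X ✓.
  U = {79, 80}: f^{-1}(U) = {p16, p18, p19} ∈ τ_X ✓.
  U = {80, 81}: f^{-1}(U) = {p17} ∈ τ_X ✓.
  U = {79, 80, 81}: f^{-1}(U) = {p16, p17, p18, p19} ∈ τ_X ✓.
Every preimage lies in τ_X, so f IS continuous.


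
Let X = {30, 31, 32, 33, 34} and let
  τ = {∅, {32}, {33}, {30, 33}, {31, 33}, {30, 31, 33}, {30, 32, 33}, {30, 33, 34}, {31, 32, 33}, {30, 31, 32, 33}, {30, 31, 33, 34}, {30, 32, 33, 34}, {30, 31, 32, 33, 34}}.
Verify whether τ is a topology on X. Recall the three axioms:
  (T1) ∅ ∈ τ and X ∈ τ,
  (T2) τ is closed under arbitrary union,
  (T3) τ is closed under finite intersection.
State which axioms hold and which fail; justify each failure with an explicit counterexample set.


τ is NOT a topology on X.

Axiom (T1): ∅ ∈ τ? Yes; X ∈ τ? Yes.
Axiom (T2/T3): check pairwise unions and intersections of members of τ.
Counterexample for (T2): {32} ∪ {33} = {32, 33} ∉ τ. Therefore τ is NOT a topology.


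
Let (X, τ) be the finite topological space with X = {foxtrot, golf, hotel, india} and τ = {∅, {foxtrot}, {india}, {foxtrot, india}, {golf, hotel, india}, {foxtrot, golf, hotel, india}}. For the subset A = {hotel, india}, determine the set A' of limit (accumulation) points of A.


A' = {golf, hotel}

For each x ∈ X, list the open sets U ∈ τ with x ∈ U, then check whether U ∩ (A ∖ {x}) ≠ ∅ for every such U.
  x = foxtrot: open {foxtrot} ∋ x has {foxtrot} ∩ (A ∖ {foxtrot}) = ∅, so x is NOT a limit point.
  x = golf: opens ∋ x are {golf, hotel, india}, {foxtrot, golf, hotel, india}; each meets A ∖ {golf}, so x IS a limit point.
  x = hotel: opens ∋ x are {golf, hotel, india}, {foxtrot, golf, hotel, india}; each meets A ∖ {hotel}, so x IS a limit point.
  x = india: open {india} ∋ x has {india} ∩ (A ∖ {india}) = ∅, so x is NOT a limit point.
Collecting: A' = {golf, hotel}.


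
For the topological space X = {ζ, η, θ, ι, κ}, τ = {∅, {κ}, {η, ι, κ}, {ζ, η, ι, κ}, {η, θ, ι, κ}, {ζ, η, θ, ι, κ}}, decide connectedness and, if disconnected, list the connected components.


(X, τ) is connected.

Find clopen sets (U ∈ τ with X ∖ U ∈ τ):
  U = ∅, X ∖ U = {ζ, η, θ, ι, κ} — both open, so U is clopen.
  U = {ζ, η, θ, ι, κ}, X ∖ U = ∅ — both open, so U is clopen.
Only trivial clopens (∅ and X) exist, so (X, τ) is connected.
Compute connected components by grouping points that agree on all clopens:
  component: {ζ, η, θ, ι, κ}


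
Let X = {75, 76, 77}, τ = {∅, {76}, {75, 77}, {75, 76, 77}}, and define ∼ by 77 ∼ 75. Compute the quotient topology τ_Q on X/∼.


X/∼ = {[75=77], [76]}; |τ_Q| = 4.

Equivalence classes: [75=77], [76].
Quotient map π: X → X/∼ sends 75 ↦ [75=77], 76 ↦ [76], 77 ↦ [75=77].
For each subset V ⊆ X/∼, compute π^{-1}(V) ⊆ X and check whether π^{-1}(V) ∈ τ. V is open in τ_Q iff π^{-1}(V) ∈ τ.
  V = {}: π^{-1}(V) = ∅ ∈ τ ✓.
  V = {[75=77]}: π^{-1}(V) = {75, 77} ∈ τ ✓.
  V = {[76]}: π^{-1}(V) = {76} ∈ τ ✓.
  V = {[75=77], [76]}: π^{-1}(V) = {75, 76, 77} ∈ τ ✓.
Open sets in the quotient: τ_Q = {{}, {[75=77]}, {[76]}, {[75=77], [76]}} (4 elements).


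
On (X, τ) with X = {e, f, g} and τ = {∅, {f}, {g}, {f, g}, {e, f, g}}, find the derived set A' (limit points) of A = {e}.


A' = ∅

For each x ∈ X, list the open sets U ∈ τ with x ∈ U, then check whether U ∩ (A ∖ {x}) ≠ ∅ for every such U.
  x = e: open {e, f, g} ∋ x has {e, f, g} ∩ (A ∖ {e}) = ∅, so x is NOT a limit point.
  x = f: open {f} ∋ x has {f} ∩ (A ∖ {f}) = ∅, so x is NOT a limit point.
  x = g: open {g} ∋ x has {g} ∩ (A ∖ {g}) = ∅, so x is NOT a limit point.
Collecting: A' = ∅.


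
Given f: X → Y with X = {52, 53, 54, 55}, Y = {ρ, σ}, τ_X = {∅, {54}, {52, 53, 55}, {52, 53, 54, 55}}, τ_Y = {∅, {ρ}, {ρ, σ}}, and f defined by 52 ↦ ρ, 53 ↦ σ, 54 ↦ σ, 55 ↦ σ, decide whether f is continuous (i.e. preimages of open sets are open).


f is NOT continuous.

Compute f^{-1}(U) for each U ∈ τ_Y:
  U = ∅: f^{-1}(U) = ∅ ∈ τ_X ✓.
  U = {ρ}: f^{-1}(U) = {52} ∉ τ_X ✗.
  U = {ρ, σ}: f^{-1}(U) = {52, 53, 54, 55} ∈ τ_X ✓.
Found U = {ρ} with f^{-1}(U) = {52} not in τ_X. Therefore f is NOT continuous.


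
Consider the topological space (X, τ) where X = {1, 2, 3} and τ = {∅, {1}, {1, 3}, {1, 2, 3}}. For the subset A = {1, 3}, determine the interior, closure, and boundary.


int(A) = {1, 3}, cl(A) = {1, 2, 3}, ∂A = {2}.

Closed sets in (X, τ) are complements of opens:
  closed(X, τ) = {∅, {2}, {2, 3}, {1, 2, 3}}.
int(A) = ⋃ {U ∈ τ : U ⊆ A}. Opens contained in A: ∅, {1}, {1, 3}.
Taking the union of these: int(A) = {1, 3}.
cl(A) = ⋂ {C closed : A ⊆ C}. Closed sets containing A: {1, 2, 3}.
Intersecting these: cl(A) = {1, 2, 3}.
∂A = cl(A) ∖ int(A) = {1, 2, 3} ∖ {1, 3} = {2}.


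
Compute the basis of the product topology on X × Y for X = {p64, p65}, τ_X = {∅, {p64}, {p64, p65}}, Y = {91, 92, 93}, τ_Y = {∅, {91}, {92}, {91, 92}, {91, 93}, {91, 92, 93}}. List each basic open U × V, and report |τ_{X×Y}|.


Basis B = {∅ × ∅, {p64} × {91}, {p64} × {92}, {p64} × {91, 92}, {p64} × {91, 93}, {p64, p65} × {91}, {p64, p65} × {92}, {p64} × {91, 92, 93}, {p64, p65} × {91, 92}, {p64, p65} × {91, 93}, {p64, p65} × {91, 92, 93}}; |τ_{X×Y}| = 18.

Enumerate products U × V with U ∈ τ_X, V ∈ τ_Y (deduplicated):
  ∅ × ∅ = {} (∅)
  {p64} × {91} = {(p64,91)}
  {p64} × {92} = {(p64,92)}
  {p64} × {91, 92} = {(p64,91), (p64,92)}
  {p64} × {91, 93} = {(p64,91), (p64,93)}
  {p64, p65} × {91} = {(p64,91), (p65,91)}
  {p64, p65} × {92} = {(p64,92), (p65,92)}
  {p64} × {91, 92, 93} = {(p64,91), (p64,92), (p64,93)}
  {p64, p65} × {91, 92} = {(p64,91), (p64,92), (p65,91), (p65,92)}
  {p64, p65} × {91, 93} = {(p64,91), (p64,93), (p65,91), (p65,93)}
  {p64, p65} × {91, 92, 93} = {(p64,91), (p64,92), (p64,93), (p65,91), (p65,92), (p65,93)}
These 11 distinct sets form the basis B.
Close under arbitrary unions to get τ_{X×Y}; counting gives |τ_{X×Y}| = 18.


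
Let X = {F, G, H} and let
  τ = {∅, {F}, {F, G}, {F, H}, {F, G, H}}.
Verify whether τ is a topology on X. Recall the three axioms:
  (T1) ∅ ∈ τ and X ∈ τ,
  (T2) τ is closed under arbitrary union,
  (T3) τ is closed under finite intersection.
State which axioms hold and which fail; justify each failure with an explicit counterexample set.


τ IS a topology on X.

Axiom (T1): ∅ ∈ τ? Yes; X ∈ τ? Yes.
Axiom (T2/T3): check pairwise unions and intersections of members of τ.
All pairwise intersections and unions checked — each lies in τ. Therefore τ satisfies (T1), (T2), (T3): it IS a topology on X.


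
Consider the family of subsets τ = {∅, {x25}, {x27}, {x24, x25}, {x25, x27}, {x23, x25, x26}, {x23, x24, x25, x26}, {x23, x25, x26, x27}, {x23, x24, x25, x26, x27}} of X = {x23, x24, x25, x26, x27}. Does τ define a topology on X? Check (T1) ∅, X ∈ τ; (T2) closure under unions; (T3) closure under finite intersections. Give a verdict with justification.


τ is NOT a topology on X.

Axiom (T1): ∅ ∈ τ? Yes; X ∈ τ? Yes.
Axiom (T2/T3): check pairwise unions and intersections of members of τ.
Counterexample for (T2): {x27} ∪ {x24, x25} = {x24, x25, x27} ∉ τ. Therefore τ is NOT a topology.


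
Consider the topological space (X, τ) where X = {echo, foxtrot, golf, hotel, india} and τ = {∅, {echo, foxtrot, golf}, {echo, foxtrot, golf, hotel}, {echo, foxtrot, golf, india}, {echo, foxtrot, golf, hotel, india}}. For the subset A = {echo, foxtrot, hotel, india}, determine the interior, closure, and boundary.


int(A) = ∅, cl(A) = {echo, foxtrot, golf, hotel, india}, ∂A = {echo, foxtrot, golf, hotel, india}.

Closed sets in (X, τ) are complements of opens:
  closed(X, τ) = {∅, {hotel}, {india}, {hotel, india}, {echo, foxtrot, golf, hotel, india}}.
int(A) = ⋃ {U ∈ τ : U ⊆ A}. Opens contained in A: ∅.
Taking the union of these: int(A) = ∅.
cl(A) = ⋂ {C closed : A ⊆ C}. Closed sets containing A: {echo, foxtrot, golf, hotel, india}.
Intersecting these: cl(A) = {echo, foxtrot, golf, hotel, india}.
∂A = cl(A) ∖ int(A) = {echo, foxtrot, golf, hotel, india} ∖ ∅ = {echo, foxtrot, golf, hotel, india}.


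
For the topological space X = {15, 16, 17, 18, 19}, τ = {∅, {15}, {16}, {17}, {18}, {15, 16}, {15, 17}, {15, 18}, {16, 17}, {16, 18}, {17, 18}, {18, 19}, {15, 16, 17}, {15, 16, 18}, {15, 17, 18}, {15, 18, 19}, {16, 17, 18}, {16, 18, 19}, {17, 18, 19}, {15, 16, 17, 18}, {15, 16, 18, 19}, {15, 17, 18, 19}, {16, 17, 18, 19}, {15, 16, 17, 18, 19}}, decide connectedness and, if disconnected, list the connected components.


(X, τ) is disconnected; components = [{15}, {16}, {17}, {18, 19}].

Find clopen sets (U ∈ τ with X ∖ U ∈ τ):
  U = ∅, X ∖ U = {15, 16, 17, 18, 19} — both open, so U is clopen.
  U = {15}, X ∖ U = {16, 17, 18, 19} — both open, so U is clopen.
  U = {16}, X ∖ U = {15, 17, 18, 19} — both open, so U is clopen.
  U = {17}, X ∖ U = {15, 16, 18, 19} — both open, so U is clopen.
  U = {15, 16}, X ∖ U = {17, 18, 19} — both open, so U is clopen.
  U = {15, 17}, X ∖ U = {16, 18, 19} — both open, so U is clopen.
  U = {16, 17}, X ∖ U = {15, 18, 19} — both open, so U is clopen.
  U = {18, 19}, X ∖ U = {15, 16, 17} — both open, so U is clopen.
  U = {15, 16, 17}, X ∖ U = {18, 19} — both open, so U is clopen.
  U = {15, 18, 19}, X ∖ U = {16, 17} — both open, so U is clopen.
  U = {16, 18, 19}, X ∖ U = {15, 17} — both open, so U is clopen.
  U = {17, 18, 19}, X ∖ U = {15, 16} — both open, so U is clopen.
  U = {15, 16, 18, 19}, X ∖ U = {17} — both open, so U is clopen.
  U = {15, 17, 18, 19}, X ∖ U = {16} — both open, so U is clopen.
  U = {16, 17, 18, 19}, X ∖ U = {15} — both open, so U is clopen.
  U = {15, 16, 17, 18, 19}, X ∖ U = ∅ — both open, so U is clopen.
Nontrivial clopen(s) exist: e.g. {16, 17}. So (X, τ) is disconnected.
Compute connected components by grouping points that agree on all clopens:
  component: {15}
  component: {16}
  component: {17}
  component: {18, 19}


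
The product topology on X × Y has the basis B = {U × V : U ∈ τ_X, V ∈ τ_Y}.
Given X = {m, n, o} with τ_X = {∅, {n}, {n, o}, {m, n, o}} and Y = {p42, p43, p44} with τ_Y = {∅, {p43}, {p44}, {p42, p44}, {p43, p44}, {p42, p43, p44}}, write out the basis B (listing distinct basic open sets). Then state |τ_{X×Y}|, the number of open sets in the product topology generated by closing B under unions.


Basis B = {∅ × ∅, {n} × {p43}, {n} × {p44}, {n} × {p42, p44}, {n} × {p43, p44}, {n, o} × {p43}, {n, o} × {p44}, {m, n, o} × {p43}, {m, n, o} × {p44}, {n} × {p42, p43, p44}, {n, o} × {p42, p44}, {n, o} × {p43, p44}, {m, n, o} × {p42, p44}, {m, n, o} × {p43, p44}, {n, o} × {p42, p43, p44}, {m, n, o} × {p42, p43, p44}}; |τ_{X×Y}| = 40.

Enumerate products U × V with U ∈ τ_X, V ∈ τ_Y (deduplicated):
  ∅ × ∅ = {} (∅)
  {n} × {p43} = {(n,p43)}
  {n} × {p44} = {(n,p44)}
  {n} × {p42, p44} = {(n,p42), (n,p44)}
  {n} × {p43, p44} = {(n,p43), (n,p44)}
  {n, o} × {p43} = {(n,p43), (o,p43)}
  {n, o} × {p44} = {(n,p44), (o,p44)}
  {m, n, o} × {p43} = {(m,p43), (n,p43), (o,p43)}
  {m, n, o} × {p44} = {(m,p44), (n,p44), (o,p44)}
  {n} × {p42, p43, p44} = {(n,p42), (n,p43), (n,p44)}
  {n, o} × {p42, p44} = {(n,p42), (n,p44), (o,p42), (o,p44)}
  {n, o} × {p43, p44} = {(n,p43), (n,p44), (o,p43), (o,p44)}
  {m, n, o} × {p42, p44} = {(m,p42), (m,p44), (n,p42), (n,p44), (o,p42), (o,p44)}
  {m, n, o} × {p43, p44} = {(m,p43), (m,p44), (n,p43), (n,p44), (o,p43), (o,p44)}
  {n, o} × {p42, p43, p44} = {(n,p42), (n,p43), (n,p44), (o,p42), (o,p43), (o,p44)}
  {m, n, o} × {p42, p43, p44} = {(m,p42), (m,p43), (m,p44), (n,p42), (n,p43), (n,p44), (o,p42), (o,p43), (o,p44)}
These 16 distinct sets form the basis B.
Close under arbitrary unions to get τ_{X×Y}; counting gives |τ_{X×Y}| = 40.


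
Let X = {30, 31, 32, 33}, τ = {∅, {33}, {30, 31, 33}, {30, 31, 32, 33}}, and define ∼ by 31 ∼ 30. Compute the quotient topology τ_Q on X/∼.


X/∼ = {[30=31], [32], [33]}; |τ_Q| = 4.

Equivalence classes: [30=31], [32], [33].
Quotient map π: X → X/∼ sends 30 ↦ [30=31], 31 ↦ [30=31], 32 ↦ [32], 33 ↦ [33].
For each subset V ⊆ X/∼, compute π^{-1}(V) ⊆ X and check whether π^{-1}(V) ∈ τ. V is open in τ_Q iff π^{-1}(V) ∈ τ.
  V = {}: π^{-1}(V) = ∅ ∈ τ ✓.
  V = {[30=31]}: π^{-1}(V) = {30, 31} ∉ τ ✗.
  V = {[32]}: π^{-1}(V) = {32} ∉ τ ✗.
  V = {[30=31], [32]}: π^{-1}(V) = {30, 31, 32} ∉ τ ✗.
  V = {[33]}: π^{-1}(V) = {33} ∈ τ ✓.
  V = {[30=31], [33]}: π^{-1}(V) = {30, 31, 33} ∈ τ ✓.
  V = {[32], [33]}: π^{-1}(V) = {32, 33} ∉ τ ✗.
  V = {[30=31], [32], [33]}: π^{-1}(V) = {30, 31, 32, 33} ∈ τ ✓.
Open sets in the quotient: τ_Q = {{}, {[33]}, {[30=31], [33]}, {[30=31], [32], [33]}} (4 elements).


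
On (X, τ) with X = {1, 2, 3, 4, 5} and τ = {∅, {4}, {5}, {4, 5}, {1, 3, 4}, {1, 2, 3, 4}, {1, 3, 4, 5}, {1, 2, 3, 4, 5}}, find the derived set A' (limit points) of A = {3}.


A' = {1, 2}

For each x ∈ X, list the open sets U ∈ τ with x ∈ U, then check whether U ∩ (A ∖ {x}) ≠ ∅ for every such U.
  x = 1: opens ∋ x are {1, 3, 4}, {1, 2, 3, 4}, {1, 3, 4, 5}, {1, 2, 3, 4, 5}; each meets A ∖ {1}, so x IS a limit point.
  x = 2: opens ∋ x are {1, 2, 3, 4}, {1, 2, 3, 4, 5}; each meets A ∖ {2}, so x IS a limit point.
  x = 3: open {1, 3, 4} ∋ x has {1, 3, 4} ∩ (A ∖ {3}) = ∅, so x is NOT a limit point.
  x = 4: open {4} ∋ x has {4} ∩ (A ∖ {4}) = ∅, so x is NOT a limit point.
  x = 5: open {5} ∋ x has {5} ∩ (A ∖ {5}) = ∅, so x is NOT a limit point.
Collecting: A' = {1, 2}.


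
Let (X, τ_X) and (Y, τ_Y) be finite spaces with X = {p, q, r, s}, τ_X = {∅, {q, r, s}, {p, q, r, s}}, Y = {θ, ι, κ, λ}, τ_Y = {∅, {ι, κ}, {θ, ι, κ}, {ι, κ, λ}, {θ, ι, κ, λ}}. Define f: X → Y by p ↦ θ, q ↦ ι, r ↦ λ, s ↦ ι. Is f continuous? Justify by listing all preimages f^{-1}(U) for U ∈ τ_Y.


f is NOT continuous.

Compute f^{-1}(U) for each U ∈ τ_Y:
  U = ∅: f^{-1}(U) = ∅ ∈ τ_X ✓.
  U = {ι, κ}: f^{-1}(U) = {q, s} ∉ τ_X ✗.
  U = {θ, ι, κ}: f^{-1}(U) = {p, q, s} ∉ τ_X ✗.
  U = {ι, κ, λ}: f^{-1}(U) = {q, r, s} ∈ τ_X ✓.
  U = {θ, ι, κ, λ}: f^{-1}(U) = {p, q, r, s} ∈ τ_X ✓.
Found U = {ι, κ} with f^{-1}(U) = {q, s} not in τ_X. Therefore f is NOT continuous.


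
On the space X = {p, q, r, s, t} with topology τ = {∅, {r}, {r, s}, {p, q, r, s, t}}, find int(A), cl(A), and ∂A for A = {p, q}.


int(A) = ∅, cl(A) = {p, q, t}, ∂A = {p, q, t}.

Closed sets in (X, τ) are complements of opens:
  closed(X, τ) = {∅, {p, q, t}, {p, q, s, t}, {p, q, r, s, t}}.
int(A) = ⋃ {U ∈ τ : U ⊆ A}. Opens contained in A: ∅.
Taking the union of these: int(A) = ∅.
cl(A) = ⋂ {C closed : A ⊆ C}. Closed sets containing A: {p, q, t}, {p, q, s, t}, {p, q, r, s, t}.
Intersecting these: cl(A) = {p, q, t}.
∂A = cl(A) ∖ int(A) = {p, q, t} ∖ ∅ = {p, q, t}.


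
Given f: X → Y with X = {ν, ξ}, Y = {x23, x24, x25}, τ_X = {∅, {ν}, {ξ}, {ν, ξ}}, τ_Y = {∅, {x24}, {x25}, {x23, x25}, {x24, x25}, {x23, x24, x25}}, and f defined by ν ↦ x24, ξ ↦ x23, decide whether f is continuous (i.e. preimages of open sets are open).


f IS continuous.

Compute f^{-1}(U) for each U ∈ τ_Y:
  U = ∅: f^{-1}(U) = ∅ ∈ τ_X ✓.
  U = {x24}: f^{-1}(U) = {ν} ∈ τ_X ✓.
  U = {x25}: f^{-1}(U) = ∅ ∈ τ_X ✓.
  U = {x23, x25}: f^{-1}(U) = {ξ} ∈ τ_X ✓.
  U = {x24, x25}: f^{-1}(U) = {ν} ∈ τ_X ✓.
  U = {x23, x24, x25}: f^{-1}(U) = {ν, ξ} ∈ τ_X ✓.
Every preimage lies in τ_X, so f IS continuous.


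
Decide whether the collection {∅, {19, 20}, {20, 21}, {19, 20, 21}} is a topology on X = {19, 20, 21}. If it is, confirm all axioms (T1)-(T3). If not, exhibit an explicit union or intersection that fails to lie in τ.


τ is NOT a topology on X.

Axiom (T1): ∅ ∈ τ? Yes; X ∈ τ? Yes.
Axiom (T2/T3): check pairwise unions and intersections of members of τ.
Counterexample for (T3): {19, 20} ∩ {20, 21} = {20} ∉ τ. Therefore τ is NOT a topology.


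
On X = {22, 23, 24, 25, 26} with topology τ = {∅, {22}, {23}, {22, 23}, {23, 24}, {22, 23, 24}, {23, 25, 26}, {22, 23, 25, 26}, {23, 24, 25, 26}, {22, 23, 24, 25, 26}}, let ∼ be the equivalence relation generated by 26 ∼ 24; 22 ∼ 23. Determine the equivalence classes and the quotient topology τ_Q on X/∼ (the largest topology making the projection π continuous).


X/∼ = {[22=23], [24=26], [25]}; |τ_Q| = 3.

Equivalence classes: [22=23], [24=26], [25].
Quotient map π: X → X/∼ sends 22 ↦ [22=23], 23 ↦ [22=23], 24 ↦ [24=26], 25 ↦ [25], 26 ↦ [24=26].
For each subset V ⊆ X/∼, compute π^{-1}(V) ⊆ X and check whether π^{-1}(V) ∈ τ. V is open in τ_Q iff π^{-1}(V) ∈ τ.
  V = {}: π^{-1}(V) = ∅ ∈ τ ✓.
  V = {[22=23]}: π^{-1}(V) = {22, 23} ∈ τ ✓.
  V = {[24=26]}: π^{-1}(V) = {24, 26} ∉ τ ✗.
  V = {[22=23], [24=26]}: π^{-1}(V) = {22, 23, 24, 26} ∉ τ ✗.
  V = {[25]}: π^{-1}(V) = {25} ∉ τ ✗.
  V = {[22=23], [25]}: π^{-1}(V) = {22, 23, 25} ∉ τ ✗.
  V = {[24=26], [25]}: π^{-1}(V) = {24, 25, 26} ∉ τ ✗.
  V = {[22=23], [24=26], [25]}: π^{-1}(V) = {22, 23, 24, 25, 26} ∈ τ ✓.
Open sets in the quotient: τ_Q = {{}, {[22=23]}, {[22=23], [24=26], [25]}} (3 elements).


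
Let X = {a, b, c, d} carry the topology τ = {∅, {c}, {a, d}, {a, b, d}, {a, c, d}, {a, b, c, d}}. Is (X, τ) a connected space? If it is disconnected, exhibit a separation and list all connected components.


(X, τ) is disconnected; components = [{c}, {a, b, d}].

Find clopen sets (U ∈ τ with X ∖ U ∈ τ):
  U = ∅, X ∖ U = {a, b, c, d} — both open, so U is clopen.
  U = {c}, X ∖ U = {a, b, d} — both open, so U is clopen.
  U = {a, b, d}, X ∖ U = {c} — both open, so U is clopen.
  U = {a, b, c, d}, X ∖ U = ∅ — both open, so U is clopen.
Nontrivial clopen(s) exist: e.g. {c}. So (X, τ) is disconnected.
Compute connected components by grouping points that agree on all clopens:
  component: {c}
  component: {a, b, d}


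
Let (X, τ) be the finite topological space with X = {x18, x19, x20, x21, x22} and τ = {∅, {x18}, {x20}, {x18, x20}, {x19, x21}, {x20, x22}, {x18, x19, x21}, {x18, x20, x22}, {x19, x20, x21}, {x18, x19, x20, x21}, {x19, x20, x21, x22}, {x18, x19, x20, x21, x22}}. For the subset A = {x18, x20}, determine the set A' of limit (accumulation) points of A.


A' = {x22}

For each x ∈ X, list the open sets U ∈ τ with x ∈ U, then check whether U ∩ (A ∖ {x}) ≠ ∅ for every such U.
  x = x18: open {x18} ∋ x has {x18} ∩ (A ∖ {x18}) = ∅, so x is NOT a limit point.
  x = x19: open {x19, x21} ∋ x has {x19, x21} ∩ (A ∖ {x19}) = ∅, so x is NOT a limit point.
  x = x20: open {x20} ∋ x has {x20} ∩ (A ∖ {x20}) = ∅, so x is NOT a limit point.
  x = x21: open {x19, x21} ∋ x has {x19, x21} ∩ (A ∖ {x21}) = ∅, so x is NOT a limit point.
  x = x22: opens ∋ x are {x20, x22}, {x18, x20, x22}, {x19, x20, x21, x22}, {x18, x19, x20, x21, x22}; each meets A ∖ {x22}, so x IS a limit point.
Collecting: A' = {x22}.
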